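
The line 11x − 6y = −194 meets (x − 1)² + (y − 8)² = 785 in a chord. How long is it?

Centre (1, 8), r² = 785. Perpendicular distance d from centre to line = |157| / √157 = 157/√157.
Chord = 2√(r² − d²) = 2·√(628) = 4√157.

4√157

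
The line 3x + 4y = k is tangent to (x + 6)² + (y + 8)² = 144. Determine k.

k = −110 or k = 10

Tangency holds when the distance from the centre (−6, −8) to the line equals the radius 12:
|3·(−6) + 4·(−8) − k| / √25 = 12
|k − (−50)| = 12·5, so k = 10 or k = −110.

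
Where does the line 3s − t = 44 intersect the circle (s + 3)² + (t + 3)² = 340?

(9, −17) and (15, 1)

From the line, t = 3s − 44. Substituting:
10s² − 240s + 1350 = 0  ⟹  s² − 24s + 135 = 0
s = 15 or s = 9, giving (15, 1) and (9, −17).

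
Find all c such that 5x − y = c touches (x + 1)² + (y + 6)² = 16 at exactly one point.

c = 1 ± 4√26

For a tangent, require d(centre, line) = r = 4.
|5·(−1) − 1·(−6) − c| / √26 = 4
|c − (1)| = 4√26.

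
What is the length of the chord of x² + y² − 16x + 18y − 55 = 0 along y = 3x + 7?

4√10

Centre (8, −9), r² = 200. Perpendicular distance d from centre to line = |40| / √10 = 40/√10.
Half the chord is √(r² − d²) = √(40), so the full chord is 4√10.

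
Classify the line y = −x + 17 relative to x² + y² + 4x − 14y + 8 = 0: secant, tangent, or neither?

neither

Substituting the line into the circle gives 2x² − 16x + 59 = 0.
Δ = 256 − 472 = −216.
No real roots: the line does not meet the circle.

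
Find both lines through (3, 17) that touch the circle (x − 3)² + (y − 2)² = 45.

Let a tangent through (3, 17) have slope m. Its distance from (3, 2) must equal 3√5:
(0m − (−15))² = 45(m² + 1)
m² − 4 = 0, so m = 2 or m = −2.
Through (3, 17) these give 2x − y = −11 and 2x + y = 23.

2x − y = −11 and 2x + y = 23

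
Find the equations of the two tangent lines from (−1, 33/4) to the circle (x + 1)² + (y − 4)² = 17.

Let a tangent through (−1, 33/4) have slope m. Its distance from (−1, 4) must equal √17:
(0m − (−17/4))² = 17(m² + 1)
16m² − 1 = 0, so m = 1/4 or m = −1/4.
Through (−1, 33/4) these give x − 4y = −34 and x + 4y = 32.

x − 4y = −34 and x + 4y = 32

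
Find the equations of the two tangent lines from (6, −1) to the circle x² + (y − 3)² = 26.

Write the tangent as mx − y + (−1 − m·(6)) = 0 and set its distance from the centre to √26:
(−6m − (4))² = 26(m² + 1)
5m² + 24m − 5 = 0, so m = 1/5 or m = −5.
Through (6, −1) these give x − 5y = 11 and 5x + y = 29.

x − 5y = 11 and 5x + y = 29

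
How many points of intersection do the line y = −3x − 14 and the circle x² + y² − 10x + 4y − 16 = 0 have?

0

Substituting the line into the circle gives 10x² + 62x + 124 = 0.
Discriminant = (62)² − 4·10·(124) = −1116 < 0.
No real roots: the line does not meet the circle.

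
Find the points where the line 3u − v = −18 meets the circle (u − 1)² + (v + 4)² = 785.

Substitute v = 3u + 18:
10u² + 130u − 300 = 0  ⟹  u² + 13u − 30 = 0
u = 2 or u = −15, giving (2, 24) and (−15, −27).

(−15, −27) and (2, 24)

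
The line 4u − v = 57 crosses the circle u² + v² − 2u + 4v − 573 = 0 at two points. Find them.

Substitute v = 4u − 57:
17u² − 442u + 2448 = 0  ⟹  u² − 26u + 144 = 0
u = 18 or u = 8, giving (18, 15) and (8, −25).

(8, −25) and (18, 15)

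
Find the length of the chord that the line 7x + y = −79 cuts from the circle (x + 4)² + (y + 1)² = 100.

Centre (−4, −1), r² = 100. Perpendicular distance d from centre to line = |50| / √50 = 50/√50.
Chord = 2√(r² − d²) = 2·√(50) = 10√2.

10√2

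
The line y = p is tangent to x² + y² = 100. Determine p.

Tangency holds when the distance from the centre (0, 0) to the line equals the radius 10:
|0·0 + 1·0 − p| / √1 = 10
|p| = 10, so p = 10 or p = −10.

p = −10 or p = 10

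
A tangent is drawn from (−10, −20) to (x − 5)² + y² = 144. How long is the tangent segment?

The centre is (5, 0) and r = 12. The square of the distance from P to the centre is 225 + 400 = 625.
By the tangent–radius right angle, tangent length = √(|PO|² − r²) = √481.

√481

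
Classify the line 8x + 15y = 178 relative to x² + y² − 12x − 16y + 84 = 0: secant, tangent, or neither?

Centre (6, 8), r² = 16. Distance² from centre to line = (−10)²/289 = 100/289.
Since d² < r², the line cuts the circle twice.

secant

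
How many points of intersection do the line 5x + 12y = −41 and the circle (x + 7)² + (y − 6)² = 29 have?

Substituting the line into the circle gives 169x² + 3146x + 15649 = 0.
Δ = 9897316 − 10578724 = −681408.
No real roots: the line does not meet the circle.

0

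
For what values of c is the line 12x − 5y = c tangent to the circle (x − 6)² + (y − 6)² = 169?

c = −127 or c = 211

Tangency holds when the distance from the centre (6, 6) to the line equals the radius 13:
|12·6 − 5·6 − c| / √169 = 13
|c − (42)| = 13·13, so c = 211 or c = −127.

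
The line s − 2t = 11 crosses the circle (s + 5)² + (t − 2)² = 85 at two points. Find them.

Substitute t = (−11 + s)/2:
5s² + 10s − 15 = 0  ⟹  s² + 2s − 3 = 0
s = 1 or s = −3, giving (1, −5) and (−3, −7).

(−3, −7) and (1, −5)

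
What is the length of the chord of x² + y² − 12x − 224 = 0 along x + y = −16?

From the line, y = −x − 16. Substituting:
2x² + 20x + 32 = 0  ⟹  x² + 10x + 16 = 0
x = −2 or x = −8, giving (−2, −14) and (−8, −8).
|(−2, −14) − (−8, −8)| = √((6)² + (−6)²) = 6√2.

6√2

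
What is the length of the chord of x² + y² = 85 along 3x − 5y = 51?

From the line, y = (−51 + 3x)/5. Substituting:
34x² − 306x + 476 = 0  ⟹  x² − 9x + 14 = 0
x = 7 or x = 2, giving (7, −6) and (2, −9).
Chord length = distance between (7, −6) and (2, −9) = √34 = √34.

√34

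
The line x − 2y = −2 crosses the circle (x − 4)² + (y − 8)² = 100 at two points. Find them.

Express y = (2 + x)/2 and substitute into the circle:
5x² − 60x − 140 = 0  ⟹  x² − 12x − 28 = 0
x = 14 or x = −2, giving (14, 8) and (−2, 0).

(−2, 0) and (14, 8)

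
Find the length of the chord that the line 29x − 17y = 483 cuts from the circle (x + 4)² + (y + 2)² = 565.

From the line, y = (−483 + 29x)/17. Substituting:
1130x² − 23730x + 42940 = 0  ⟹  x² − 21x + 38 = 0
x = 19 or x = 2, giving (19, 4) and (2, −25).
Chord length = distance between (19, 4) and (2, −25) = √1130 = √1130.

√1130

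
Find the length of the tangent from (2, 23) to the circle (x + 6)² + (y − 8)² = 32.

√257

Centre (−6, 8), r² = 32. |PO|² = (8)² + (15)² = 289.
By the tangent–radius right angle, tangent length = √(|PO|² − r²) = √257.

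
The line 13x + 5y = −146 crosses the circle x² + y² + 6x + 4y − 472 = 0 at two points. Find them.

(−17, 15) and (−2, −24)

Substitute y = (−146 − 13x)/5:
194x² + 3686x + 6596 = 0  ⟹  x² + 19x + 34 = 0
x = −2 or x = −17, giving (−2, −24) and (−17, 15).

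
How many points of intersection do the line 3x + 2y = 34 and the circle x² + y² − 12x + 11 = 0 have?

d² = (3·6 + 2·0 − (34))²/13 = 256/13; r² = 25.
Since d² < r², the line cuts the circle twice.

2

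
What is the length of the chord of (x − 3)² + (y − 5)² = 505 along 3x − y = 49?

11√10

Express y = 3x − 49 and substitute into the circle:
10x² − 330x + 2420 = 0  ⟹  x² − 33x + 242 = 0
x = 22 or x = 11, giving (22, 17) and (11, −16).
|(22, 17) − (11, −16)| = √((11)² + (33)²) = 11√10.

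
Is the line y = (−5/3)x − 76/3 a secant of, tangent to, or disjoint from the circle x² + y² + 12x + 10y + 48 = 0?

Substituting the line into the circle gives 34x² + 718x + 3928 = 0.
Δ = 515524 − 534208 = −18684.
No real roots: the line does not meet the circle.

disjoint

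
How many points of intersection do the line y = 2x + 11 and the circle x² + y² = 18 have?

Centre (0, 0), r² = 18. Distance² from centre to line = (11)²/5 = 121/5.
Since d² > r², the line lies outside the circle.

0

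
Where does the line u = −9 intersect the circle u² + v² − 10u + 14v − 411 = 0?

The line gives u = −9. Substituting into the circle:
v² + 14v − 240 = 0
v = 10 or v = −24, giving (−9, 10) and (−9, −24).

(−9, −24) and (−9, 10)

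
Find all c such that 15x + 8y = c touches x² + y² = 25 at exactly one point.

c = −85 or c = 85

Tangency holds when the distance from the centre (0, 0) to the line equals the radius 5:
|15·0 + 8·0 − c| / √289 = 5
|c| = 5·17, so c = 85 or c = −85.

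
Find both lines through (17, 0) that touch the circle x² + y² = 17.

x + 4y = 17 and x − 4y = 17

Write the tangent as mx − y + (0 − m·(17)) = 0 and set its distance from the centre to √17:
[m·(−17) − (0)]² = 17(m² + 1)
16m² − 1 = 0, so m = −1/4 or m = 1/4.
Through (17, 0) these give x + 4y = 17 and x − 4y = 17.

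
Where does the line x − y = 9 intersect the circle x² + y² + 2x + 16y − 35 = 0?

(−7, −16) and (7, −2)

Substitute y = x − 9:
2x² − 98 = 0  ⟹  x² − 49 = 0
x = 7 or x = −7, giving (7, −2) and (−7, −16).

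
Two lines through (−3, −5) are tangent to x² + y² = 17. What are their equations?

x − 4y = 17 and 4x + y = −17

A line y − (−5) = m(x − (−3)) is tangent when its distance from (0, 0) is √17:
(3m − (5))² = 17(m² + 1)
4m² + 15m − 4 = 0, so m = 1/4 or m = −4.
Through (−3, −5) these give x − 4y = 17 and 4x + y = −17.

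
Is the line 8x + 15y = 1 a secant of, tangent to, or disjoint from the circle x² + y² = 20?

secant

Centre (0, 0), r² = 20. Distance² from centre to line = (−1)²/289 = 1/289.
Since d² < r², the line cuts the circle twice.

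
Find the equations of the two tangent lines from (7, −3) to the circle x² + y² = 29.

5x + 2y = 29 and 2x − 5y = 29

Write the tangent as mx − y + (−3 − m·(7)) = 0 and set its distance from the centre to √29:
(−7m − (3))² = 29(m² + 1)
10m² + 21m − 10 = 0, so m = −5/2 or m = 2/5.
With m = −5/2: 5x + 2y = 29. With m = 2/5: 2x − 5y = 29.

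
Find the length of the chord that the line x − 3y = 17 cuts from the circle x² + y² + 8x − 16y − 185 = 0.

From the line, y = (−17 + x)/3. Substituting:
10x² − 10x − 560 = 0  ⟹  x² − x − 56 = 0
x = 8 or x = −7, giving (8, −3) and (−7, −8).
Chord length = distance between (8, −3) and (−7, −8) = √250 = 5√10.

5√10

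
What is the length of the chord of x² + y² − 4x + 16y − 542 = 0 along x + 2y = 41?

Substitute y = (41 − x)/2:
5x² − 130x + 825 = 0  ⟹  x² − 26x + 165 = 0
x = 15 or x = 11, giving (15, 13) and (11, 15).
Chord length = distance between (15, 13) and (11, 15) = √20 = 2√5.

2√5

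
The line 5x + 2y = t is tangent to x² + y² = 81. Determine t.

t = ±9√29

The line touches the circle iff its distance from (0, 0) is 9:
|5·0 + 2·0 − t| / √29 = 9
|t| = 9√29.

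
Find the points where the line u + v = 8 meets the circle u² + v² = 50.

From the line, v = −u + 8. Substituting:
2u² − 16u + 14 = 0  ⟹  u² − 8u + 7 = 0
u = 7 or u = 1, giving (7, 1) and (1, 7).

(1, 7) and (7, 1)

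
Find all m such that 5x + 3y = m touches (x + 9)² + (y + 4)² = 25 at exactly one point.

m = −57 ± 5√34

Tangency holds when the distance from the centre (−9, −4) to the line equals the radius 5:
|5·(−9) + 3·(−4) − m| / √34 = 5
|m − (−57)| = 5√34.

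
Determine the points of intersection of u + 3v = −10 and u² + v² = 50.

Express v = (−10 − u)/3 and substitute into the circle:
10u² + 20u − 350 = 0  ⟹  u² + 2u − 35 = 0
u = 5 or u = −7, giving (5, −5) and (−7, −1).

(−7, −1) and (5, −5)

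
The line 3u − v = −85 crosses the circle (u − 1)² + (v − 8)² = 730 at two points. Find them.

Express v = 3u + 85 and substitute into the circle:
10u² + 460u + 5200 = 0  ⟹  u² + 46u + 520 = 0
u = −20 or u = −26, giving (−20, 25) and (−26, 7).

(−26, 7) and (−20, 25)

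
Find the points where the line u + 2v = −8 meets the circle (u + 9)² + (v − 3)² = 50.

(−16, 4) and (−4, −2)

Express v = (−8 − u)/2 and substitute into the circle:
5u² + 100u + 320 = 0  ⟹  u² + 20u + 64 = 0
u = −4 or u = −16, giving (−4, −2) and (−16, 4).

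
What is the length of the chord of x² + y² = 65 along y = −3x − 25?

√10

Substitute y = −3x − 25:
10x² + 150x + 560 = 0  ⟹  x² + 15x + 56 = 0
x = −7 or x = −8, giving (−7, −4) and (−8, −1).
Chord length = distance between (−7, −4) and (−8, −1) = √10 = √10.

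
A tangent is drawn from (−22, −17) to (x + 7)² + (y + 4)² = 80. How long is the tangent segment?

√314

Centre (−7, −4), r² = 80. |PO|² = (−15)² + (−13)² = 394.
The tangent meets the radius at right angles, so tangent² = |PO|² − r² = 394 − 80 = 314.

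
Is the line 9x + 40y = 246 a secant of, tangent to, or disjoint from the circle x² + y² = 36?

tangent

d² = (9·0 + 40·0 − (246))²/1681 = 36; r² = 36.
Since d² = r², the line is tangent.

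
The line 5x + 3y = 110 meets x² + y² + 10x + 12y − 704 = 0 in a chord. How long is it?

From the line, y = (110 − 5x)/3. Substituting:
34x² − 1190x + 9724 = 0  ⟹  x² − 35x + 286 = 0
x = 22 or x = 13, giving (22, 0) and (13, 15).
|(22, 0) − (13, 15)| = √((9)² + (−15)²) = 3√34.

3√34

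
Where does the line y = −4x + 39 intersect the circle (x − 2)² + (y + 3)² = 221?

Express y = −4x + 39 and substitute into the circle:
17x² − 340x + 1547 = 0  ⟹  x² − 20x + 91 = 0
x = 13 or x = 7, giving (13, −13) and (7, 11).

(7, 11) and (13, −13)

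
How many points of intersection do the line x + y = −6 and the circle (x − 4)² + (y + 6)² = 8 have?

1

d² = (1·4 + 1·(−6) − (−6))²/2 = 8; r² = 8.
Since d² = r², the line is tangent.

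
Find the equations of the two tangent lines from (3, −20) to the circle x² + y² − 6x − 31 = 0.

Write the tangent as mx − y + (−20 − m·(3)) = 0 and set its distance from the centre to 2√10:
[m·(0) − (20)]² = 40(m² + 1)
m² − 9 = 0, so m = 3 or m = −3.
Through (3, −20) these give 3x − y = 29 and 3x + y = −11.

3x − y = 29 and 3x + y = −11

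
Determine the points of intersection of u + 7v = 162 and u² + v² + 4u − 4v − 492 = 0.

Express v = (162 − u)/7 and substitute into the circle:
50u² − 100u − 2400 = 0  ⟹  u² − 2u − 48 = 0
u = 8 or u = −6, giving (8, 22) and (−6, 24).

(−6, 24) and (8, 22)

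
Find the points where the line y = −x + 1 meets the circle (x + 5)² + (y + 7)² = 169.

(−5, 6) and (8, −7)

From the line, y = −x + 1. Substituting:
2x² − 6x − 80 = 0  ⟹  x² − 3x − 40 = 0
x = 8 or x = −5, giving (8, −7) and (−5, 6).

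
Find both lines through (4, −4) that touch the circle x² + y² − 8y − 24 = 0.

3x − y = 16 and x + 3y = −8

A line y − (−4) = m(x − (4)) is tangent when its distance from (0, 4) is 2√10:
(−4m − (8))² = 40(m² + 1)
3m² − 8m − 3 = 0, so m = 3 or m = −1/3.
Through (4, −4) these give 3x − y = 16 and x + 3y = −8.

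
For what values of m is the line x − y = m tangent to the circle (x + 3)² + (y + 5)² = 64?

m = 2 ± 8√2

Tangency holds when the distance from the centre (−3, −5) to the line equals the radius 8:
|1·(−3) − 1·(−5) − m| / √2 = 8
|m − (2)| = 8√2.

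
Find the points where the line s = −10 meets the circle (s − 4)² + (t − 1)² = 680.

(−10, −21) and (−10, 23)

The line gives s = −10. Substituting into the circle:
t² − 2t − 483 = 0
t = 23 or t = −21, giving (−10, 23) and (−10, −21).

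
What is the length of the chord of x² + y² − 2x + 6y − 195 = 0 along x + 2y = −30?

8√5

Express y = (−30 − x)/2 and substitute into the circle:
5x² + 40x − 240 = 0  ⟹  x² + 8x − 48 = 0
x = 4 or x = −12, giving (4, −17) and (−12, −9).
|(4, −17) − (−12, −9)| = √((16)² + (−8)²) = 8√5.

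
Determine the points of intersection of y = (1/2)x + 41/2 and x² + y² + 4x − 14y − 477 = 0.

Substitute y = (41 + x)/2:
5x² + 70x − 1375 = 0  ⟹  x² + 14x − 275 = 0
x = 11 or x = −25, giving (11, 26) and (−25, 8).

(−25, 8) and (11, 26)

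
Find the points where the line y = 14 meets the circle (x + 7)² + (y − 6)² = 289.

From the line, y = 14. Substituting:
x² + 14x − 176 = 0
x = 8 or x = −22, giving (8, 14) and (−22, 14).

(−22, 14) and (8, 14)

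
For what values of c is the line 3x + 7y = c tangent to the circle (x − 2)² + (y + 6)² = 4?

c = −36 ± 2√58

For a tangent, require d(centre, line) = r = 2.
|3·2 + 7·(−6) − c| / √58 = 2
|c − (−36)| = 2√58.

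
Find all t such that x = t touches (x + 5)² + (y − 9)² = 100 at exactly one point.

t = −15 or t = 5

The line touches the circle iff its distance from (−5, 9) is 10:
|1·(−5) + 0·9 − t| / √1 = 10
|t − (−5)| = 10, so t = 5 or t = −15.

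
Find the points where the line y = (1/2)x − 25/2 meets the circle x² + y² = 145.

(1, −12) and (9, −8)

Substitute y = (−25 + x)/2:
5x² − 50x + 45 = 0  ⟹  x² − 10x + 9 = 0
x = 9 or x = 1, giving (9, −8) and (1, −12).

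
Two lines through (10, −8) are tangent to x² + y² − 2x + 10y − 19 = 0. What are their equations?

x − 2y = 26 and 2x + y = 12

Let a tangent through (10, −8) have slope m. Its distance from (1, −5) must equal 3√5:
(−9m − (3))² = 45(m² + 1)
2m² + 3m − 2 = 0, so m = 1/2 or m = −2.
With m = 1/2: x − 2y = 26. With m = −2: 2x + y = 12.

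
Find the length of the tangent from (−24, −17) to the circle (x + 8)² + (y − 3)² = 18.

With centre O = (−8, 3), |OP|² = 656 and r² = 18.
Power of the point: PT² = |PO|² − r² = 638, so PT = √638.

√638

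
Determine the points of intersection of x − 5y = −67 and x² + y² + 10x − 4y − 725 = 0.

(−32, 7) and (18, 17)

From the line, y = (67 + x)/5. Substituting:
26x² + 364x − 14976 = 0  ⟹  x² + 14x − 576 = 0
x = 18 or x = −32, giving (18, 17) and (−32, 7).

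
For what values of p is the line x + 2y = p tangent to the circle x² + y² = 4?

For a tangent, require d(centre, line) = r = 2.
|1·0 + 2·0 − p| / √5 = 2
|p| = 2√5.

p = ±2√5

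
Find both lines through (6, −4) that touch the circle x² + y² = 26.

Let a tangent through (6, −4) have slope m. Its distance from (0, 0) must equal √26:
[m·(−6) − (4)]² = 26(m² + 1)
5m² + 24m − 5 = 0, so m = 1/5 or m = −5.
With m = 1/5: x − 5y = 26. With m = −5: 5x + y = 26.

x − 5y = 26 and 5x + y = 26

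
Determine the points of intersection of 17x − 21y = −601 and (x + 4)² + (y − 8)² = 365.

Express y = (601 + 17x)/21 and substitute into the circle:
730x² + 18250x + 33580 = 0  ⟹  x² + 25x + 46 = 0
x = −2 or x = −23, giving (−2, 27) and (−23, 10).

(−23, 10) and (−2, 27)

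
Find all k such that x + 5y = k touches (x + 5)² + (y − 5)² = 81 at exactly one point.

k = 20 ± 9√26

For a tangent, require d(centre, line) = r = 9.
|1·(−5) + 5·5 − k| / √26 = 9
|k − (20)| = 9√26.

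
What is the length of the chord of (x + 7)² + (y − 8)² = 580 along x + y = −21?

Substitute y = −x − 21:
2x² + 72x + 310 = 0  ⟹  x² + 36x + 155 = 0
x = −5 or x = −31, giving (−5, −16) and (−31, 10).
|(−5, −16) − (−31, 10)| = √((26)² + (−26)²) = 26√2.

26√2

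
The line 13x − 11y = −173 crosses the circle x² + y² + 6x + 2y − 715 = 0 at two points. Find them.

(−26, −15) and (7, 24)

From the line, y = (173 + 13x)/11. Substituting:
290x² + 5510x − 52780 = 0  ⟹  x² + 19x − 182 = 0
x = 7 or x = −26, giving (7, 24) and (−26, −15).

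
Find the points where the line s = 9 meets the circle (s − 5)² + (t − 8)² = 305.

The line gives s = 9. Substituting into the circle:
t² − 16t − 225 = 0
t = 25 or t = −9, giving (9, 25) and (9, −9).

(9, −9) and (9, 25)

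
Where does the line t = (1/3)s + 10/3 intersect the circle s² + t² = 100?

Express t = (10 + s)/3 and substitute into the circle:
10s² + 20s − 800 = 0  ⟹  s² + 2s − 80 = 0
s = 8 or s = −10, giving (8, 6) and (−10, 0).

(−10, 0) and (8, 6)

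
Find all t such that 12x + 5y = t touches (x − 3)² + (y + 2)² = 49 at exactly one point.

Tangency holds when the distance from the centre (3, −2) to the line equals the radius 7:
|12·3 + 5·(−2) − t| / √169 = 7
|t − (26)| = 7·13, so t = 117 or t = −65.

t = −65 or t = 117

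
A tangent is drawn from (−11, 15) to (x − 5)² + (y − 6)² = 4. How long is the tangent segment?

3√37

Centre (5, 6), r² = 4. |PO|² = (−16)² + (9)² = 337.
By the tangent–radius right angle, tangent length = √(|PO|² − r²) = √333 = 3√37.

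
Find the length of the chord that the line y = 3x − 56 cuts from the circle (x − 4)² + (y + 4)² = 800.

16√10

The distance from (4, −4) to the line is 40/√10, and r² = 800.
Half the chord is √(r² − d²) = √(640), so the full chord is 16√10.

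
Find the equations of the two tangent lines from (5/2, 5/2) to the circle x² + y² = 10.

x + 3y = 10 and 3x + y = 10

A line y − (5/2) = m(x − (5/2)) is tangent when its distance from (0, 0) is √10:
[m·(−5/2) − (−5/2)]² = 10(m² + 1)
3m² + 10m + 3 = 0, so m = −1/3 or m = −3.
Through (5/2, 5/2) these give x + 3y = 10 and 3x + y = 10.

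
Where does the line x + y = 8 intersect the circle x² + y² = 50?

(1, 7) and (7, 1)

From the line, y = −x + 8. Substituting:
2x² − 16x + 14 = 0  ⟹  x² − 8x + 7 = 0
x = 7 or x = 1, giving (7, 1) and (1, 7).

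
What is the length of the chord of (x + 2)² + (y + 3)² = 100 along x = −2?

20

The distance from (−2, −3) to the line is 0, and r² = 100.
Half the chord is √(r² − d²) = √(100), so the full chord is 20.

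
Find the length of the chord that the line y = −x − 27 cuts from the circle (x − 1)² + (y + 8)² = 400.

Substitute y = −x − 27:
2x² + 36x − 38 = 0  ⟹  x² + 18x − 19 = 0
x = 1 or x = −19, giving (1, −28) and (−19, −8).
|(1, −28) − (−19, −8)| = √((20)² + (−20)²) = 20√2.

20√2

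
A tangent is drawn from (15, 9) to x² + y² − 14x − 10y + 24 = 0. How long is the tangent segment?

Centre (7, 5), r² = 50. |PO|² = (8)² + (4)² = 80.
The tangent meets the radius at right angles, so tangent² = |PO|² − r² = 80 − 50 = 30.

√30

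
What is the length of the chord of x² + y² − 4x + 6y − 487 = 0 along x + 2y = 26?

16√5

Express y = (26 − x)/2 and substitute into the circle:
5x² − 80x − 960 = 0  ⟹  x² − 16x − 192 = 0
x = 24 or x = −8, giving (24, 1) and (−8, 17).
|(24, 1) − (−8, 17)| = √((32)² + (−16)²) = 16√5.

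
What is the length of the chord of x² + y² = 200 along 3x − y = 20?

8√10

Express y = 3x − 20 and substitute into the circle:
10x² − 120x + 200 = 0  ⟹  x² − 12x + 20 = 0
x = 10 or x = 2, giving (10, 10) and (2, −14).
Chord length = distance between (10, 10) and (2, −14) = √640 = 8√10.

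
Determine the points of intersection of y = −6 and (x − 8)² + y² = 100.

From the line, y = −6. Substituting:
x² − 16x = 0
x = 16 or x = 0, giving (16, −6) and (0, −6).

(0, −6) and (16, −6)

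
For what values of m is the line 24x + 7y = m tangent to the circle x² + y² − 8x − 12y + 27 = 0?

m = 13 or m = 263

For a tangent, require d(centre, line) = r = 5.
|24·4 + 7·6 − m| / √625 = 5
|m − (138)| = 5·25, so m = 263 or m = 13.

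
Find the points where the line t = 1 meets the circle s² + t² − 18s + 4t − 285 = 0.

Express t = 1 and substitute into the circle:
s² − 18s − 280 = 0
s = 28 or s = −10, giving (28, 1) and (−10, 1).

(−10, 1) and (28, 1)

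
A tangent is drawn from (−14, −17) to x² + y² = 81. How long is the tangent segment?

Centre (0, 0), r² = 81. |PO|² = (−14)² + (−17)² = 485.
Power of the point: PT² = |PO|² − r² = 404, so PT = 2√101.

2√101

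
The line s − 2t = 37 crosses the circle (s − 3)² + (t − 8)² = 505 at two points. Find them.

Express t = (−37 + s)/2 and substitute into the circle:
5s² − 130s + 825 = 0  ⟹  s² − 26s + 165 = 0
s = 15 or s = 11, giving (15, −11) and (11, −13).

(11, −13) and (15, −11)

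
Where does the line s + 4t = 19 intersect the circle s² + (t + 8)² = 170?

(−1, 5) and (7, 3)

Substitute t = (19 − s)/4:
17s² − 102s − 119 = 0  ⟹  s² − 6s − 7 = 0
s = 7 or s = −1, giving (7, 3) and (−1, 5).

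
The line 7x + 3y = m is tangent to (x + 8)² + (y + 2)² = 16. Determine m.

For a tangent, require d(centre, line) = r = 4.
|7·(−8) + 3·(−2) − m| / √58 = 4
|m − (−62)| = 4√58.

m = −62 ± 4√58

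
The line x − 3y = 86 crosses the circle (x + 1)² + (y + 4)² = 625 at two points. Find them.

From the line, y = (−86 + x)/3. Substituting:
10x² − 130x − 140 = 0  ⟹  x² − 13x − 14 = 0
x = 14 or x = −1, giving (14, −24) and (−1, −29).

(−1, −29) and (14, −24)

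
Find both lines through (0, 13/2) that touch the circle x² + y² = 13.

Let a tangent through (0, 13/2) have slope m. Its distance from (0, 0) must equal √13:
(0m − (−13/2))² = 13(m² + 1)
4m² − 9 = 0, so m = −3/2 or m = 3/2.
Through (0, 13/2) these give 3x + 2y = 13 and 3x − 2y = −13.

3x + 2y = 13 and 3x − 2y = −13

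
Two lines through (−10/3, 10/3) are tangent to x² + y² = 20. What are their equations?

2x − y = −10 and x − 2y = −10

A line y − (10/3) = m(x − (−10/3)) is tangent when its distance from (0, 0) is 2√5:
(10/3m − (−10/3))² = 20(m² + 1)
2m² − 5m + 2 = 0, so m = 2 or m = 1/2.
Through (−10/3, 10/3) these give 2x − y = −10 and x − 2y = −10.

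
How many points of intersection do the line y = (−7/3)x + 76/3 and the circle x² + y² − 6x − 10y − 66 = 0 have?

2

Centre (3, 5), r² = 100. Distance² from centre to line = (−40)²/58 = 800/29.
Since d² < r², the line cuts the circle twice.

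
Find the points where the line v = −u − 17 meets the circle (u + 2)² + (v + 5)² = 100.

(−12, −5) and (−2, −15)

Express v = −u − 17 and substitute into the circle:
2u² + 28u + 48 = 0  ⟹  u² + 14u + 24 = 0
u = −2 or u = −12, giving (−2, −15) and (−12, −5).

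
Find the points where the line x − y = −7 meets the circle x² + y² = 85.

Substitute y = x + 7:
2x² + 14x − 36 = 0  ⟹  x² + 7x − 18 = 0
x = 2 or x = −9, giving (2, 9) and (−9, −2).

(−9, −2) and (2, 9)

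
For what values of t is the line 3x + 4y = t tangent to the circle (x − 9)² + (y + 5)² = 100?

t = −43 or t = 57

For a tangent, require d(centre, line) = r = 10.
|3·9 + 4·(−5) − t| / √25 = 10
|t − (7)| = 10·5, so t = 57 or t = −43.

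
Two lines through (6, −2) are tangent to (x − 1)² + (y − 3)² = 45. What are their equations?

x − 2y = 10 and 2x − y = 14

A line y − (−2) = m(x − (6)) is tangent when its distance from (1, 3) is 3√5:
(−5m − (5))² = 45(m² + 1)
2m² − 5m + 2 = 0, so m = 1/2 or m = 2.
With m = 1/2: x − 2y = 10. With m = 2: 2x − y = 14.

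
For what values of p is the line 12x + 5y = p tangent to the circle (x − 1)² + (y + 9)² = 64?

p = −137 or p = 71

The line touches the circle iff its distance from (1, −9) is 8:
|12·1 + 5·(−9) − p| / √169 = 8
|p − (−33)| = 8·13, so p = 71 or p = −137.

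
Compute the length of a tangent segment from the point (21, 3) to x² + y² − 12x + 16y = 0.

Centre (6, −8), r² = 100. |PO|² = (15)² + (11)² = 346.
Power of the point: PT² = |PO|² − r² = 246, so PT = √246.

√246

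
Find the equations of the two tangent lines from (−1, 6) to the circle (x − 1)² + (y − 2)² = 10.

A line y − (6) = m(x − (−1)) is tangent when its distance from (1, 2) is √10:
(2m − (−4))² = 10(m² + 1)
3m² − 8m − 3 = 0, so m = 3 or m = −1/3.
Through (−1, 6) these give 3x − y = −9 and x + 3y = 17.

3x − y = −9 and x + 3y = 17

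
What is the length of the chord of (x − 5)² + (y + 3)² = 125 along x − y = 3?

Substitute y = x − 3:
2x² − 10x − 100 = 0  ⟹  x² − 5x − 50 = 0
x = 10 or x = −5, giving (10, 7) and (−5, −8).
|(10, 7) − (−5, −8)| = √((15)² + (15)²) = 15√2.

15√2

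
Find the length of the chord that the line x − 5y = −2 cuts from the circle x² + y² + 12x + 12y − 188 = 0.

The distance from (−6, −6) to the line is 26/√26, and r² = 260.
Half the chord is √(r² − d²) = √(234), so the full chord is 6√26.

6√26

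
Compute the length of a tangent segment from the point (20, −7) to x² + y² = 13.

With centre O = (0, 0), |OP|² = 449 and r² = 13.
Power of the point: PT² = |PO|² − r² = 436, so PT = 2√109.

2√109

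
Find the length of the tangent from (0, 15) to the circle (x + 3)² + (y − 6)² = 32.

√58

With centre O = (−3, 6), |OP|² = 90 and r² = 32.
The tangent meets the radius at right angles, so tangent² = |PO|² − r² = 90 − 32 = 58.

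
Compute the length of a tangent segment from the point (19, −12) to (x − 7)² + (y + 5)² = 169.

2√6

With centre O = (7, −5), |OP|² = 193 and r² = 169.
Power of the point: PT² = |PO|² − r² = 24, so PT = 2√6.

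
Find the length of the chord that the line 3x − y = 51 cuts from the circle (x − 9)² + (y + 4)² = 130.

6√10

The distance from (9, −4) to the line is 20/√10, and r² = 130.
Half the chord is √(r² − d²) = √(90), so the full chord is 6√10.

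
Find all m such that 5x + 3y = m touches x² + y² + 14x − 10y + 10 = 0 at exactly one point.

m = −20 ± 8√34

For a tangent, require d(centre, line) = r = 8.
|5·(−7) + 3·5 − m| / √34 = 8
|m − (−20)| = 8√34.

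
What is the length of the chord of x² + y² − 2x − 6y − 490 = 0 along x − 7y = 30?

30√2

Centre (1, 3), r² = 500. Perpendicular distance d from centre to line = |−50| / √50 = 50/√50.
Chord = 2√(r² − d²) = 2·√(450) = 30√2.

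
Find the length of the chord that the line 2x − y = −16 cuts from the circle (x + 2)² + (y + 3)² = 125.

8√5

Substitute y = 2x + 16:
5x² + 80x + 240 = 0  ⟹  x² + 16x + 48 = 0
x = −4 or x = −12, giving (−4, 8) and (−12, −8).
|(−4, 8) − (−12, −8)| = √((8)² + (16)²) = 8√5.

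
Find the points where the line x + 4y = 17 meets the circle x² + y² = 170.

(−11, 7) and (13, 1)

Substitute y = (17 − x)/4:
17x² − 34x − 2431 = 0  ⟹  x² − 2x − 143 = 0
x = 13 or x = −11, giving (13, 1) and (−11, 7).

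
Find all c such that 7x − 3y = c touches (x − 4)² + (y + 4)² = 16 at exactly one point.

c = 40 ± 4√58

The line touches the circle iff its distance from (4, −4) is 4:
|7·4 − 3·(−4) − c| / √58 = 4
|c − (40)| = 4√58.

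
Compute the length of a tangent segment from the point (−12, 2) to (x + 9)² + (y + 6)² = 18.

Centre (−9, −6), r² = 18. |PO|² = (−3)² + (8)² = 73.
By the tangent–radius right angle, tangent length = √(|PO|² − r²) = √55.

√55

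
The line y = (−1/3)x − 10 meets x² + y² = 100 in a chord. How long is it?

2√10

The distance from (0, 0) to the line is 30/√10, and r² = 100.
Chord = 2√(r² − d²) = 2·√(10) = 2√10.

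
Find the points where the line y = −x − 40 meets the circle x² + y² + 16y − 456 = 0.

Substitute y = −x − 40:
2x² + 64x + 504 = 0  ⟹  x² + 32x + 252 = 0
x = −14 or x = −18, giving (−14, −26) and (−18, −22).

(−18, −22) and (−14, −26)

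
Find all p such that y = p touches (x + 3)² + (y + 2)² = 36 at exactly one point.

p = −8 or p = 4

The line touches the circle iff its distance from (−3, −2) is 6:
|0·(−3) + 1·(−2) − p| / √1 = 6
|p − (−2)| = 6, so p = 4 or p = −8.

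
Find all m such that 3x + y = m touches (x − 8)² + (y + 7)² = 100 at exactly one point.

Tangency holds when the distance from the centre (8, −7) to the line equals the radius 10:
|3·8 + 1·(−7) − m| / √10 = 10
|m − (17)| = 10√10.

m = 17 ± 10√10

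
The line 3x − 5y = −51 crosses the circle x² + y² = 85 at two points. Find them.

Substitute y = (51 + 3x)/5:
34x² + 306x + 476 = 0  ⟹  x² + 9x + 14 = 0
x = −2 or x = −7, giving (−2, 9) and (−7, 6).

(−7, 6) and (−2, 9)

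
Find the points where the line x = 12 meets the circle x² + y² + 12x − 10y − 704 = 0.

The line gives x = 12. Substituting into the circle:
y² − 10y − 416 = 0
y = 26 or y = −16, giving (12, 26) and (12, −16).

(12, −16) and (12, 26)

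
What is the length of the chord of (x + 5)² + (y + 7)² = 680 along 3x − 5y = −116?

4√34

From the line, y = (116 + 3x)/5. Substituting:
34x² + 1156x + 6426 = 0  ⟹  x² + 34x + 189 = 0
x = −7 or x = −27, giving (−7, 19) and (−27, 7).
Chord length = distance between (−7, 19) and (−27, 7) = √544 = 4√34.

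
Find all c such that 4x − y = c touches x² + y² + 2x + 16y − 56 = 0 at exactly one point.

c = 4 ± 11√17

The line touches the circle iff its distance from (−1, −8) is 11:
|4·(−1) − 1·(−8) − c| / √17 = 11
|c − (4)| = 11√17.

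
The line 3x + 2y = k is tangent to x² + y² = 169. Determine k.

For a tangent, require d(centre, line) = r = 13.
|3·0 + 2·0 − k| / √13 = 13
|k| = 13√13.

k = ±13√13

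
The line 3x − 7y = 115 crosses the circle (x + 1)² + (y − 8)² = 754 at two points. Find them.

Express y = (−115 + 3x)/7 and substitute into the circle:
58x² − 928x − 7656 = 0  ⟹  x² − 16x − 132 = 0
x = 22 or x = −6, giving (22, −7) and (−6, −19).

(−6, −19) and (22, −7)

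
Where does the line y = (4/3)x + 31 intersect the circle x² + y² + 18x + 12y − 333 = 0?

(−30, −9) and (−12, 15)

From the line, y = (93 + 4x)/3. Substituting:
25x² + 1050x + 9000 = 0  ⟹  x² + 42x + 360 = 0
x = −12 or x = −30, giving (−12, 15) and (−30, −9).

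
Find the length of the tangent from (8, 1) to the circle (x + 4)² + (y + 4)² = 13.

2√39

Centre (−4, −4), r² = 13. |PO|² = (12)² + (5)² = 169.
The tangent meets the radius at right angles, so tangent² = |PO|² − r² = 169 − 13 = 156.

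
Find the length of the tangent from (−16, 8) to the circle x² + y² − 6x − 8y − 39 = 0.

√313

The centre is (3, 4) and r = 8. The square of the distance from P to the centre is 361 + 16 = 377.
The tangent meets the radius at right angles, so tangent² = |PO|² − r² = 377 − 64 = 313.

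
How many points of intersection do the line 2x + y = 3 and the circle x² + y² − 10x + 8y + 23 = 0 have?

2

Substituting the line into the circle gives 5x² − 38x + 56 = 0.
Discriminant = (−38)² − 4·5·(56) = 324 > 0.
Two real roots: the line is a secant.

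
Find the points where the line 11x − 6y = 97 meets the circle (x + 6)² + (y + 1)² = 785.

Substitute y = (−97 + 11x)/6:
157x² − 1570x − 18683 = 0  ⟹  x² − 10x − 119 = 0
x = 17 or x = −7, giving (17, 15) and (−7, −29).

(−7, −29) and (17, 15)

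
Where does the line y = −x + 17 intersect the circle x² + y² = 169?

Express y = −x + 17 and substitute into the circle:
2x² − 34x + 120 = 0  ⟹  x² − 17x + 60 = 0
x = 12 or x = 5, giving (12, 5) and (5, 12).

(5, 12) and (12, 5)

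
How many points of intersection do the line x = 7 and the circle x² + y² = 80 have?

d² = (1·0 + 0·0 − (7))² = 49; r² = 80.
Since d² < r², the line cuts the circle twice.

2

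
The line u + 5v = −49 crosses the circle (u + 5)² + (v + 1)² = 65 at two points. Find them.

(−9, −8) and (−4, −9)

From the line, v = (−49 − u)/5. Substituting:
26u² + 338u + 936 = 0  ⟹  u² + 13u + 36 = 0
u = −4 or u = −9, giving (−4, −9) and (−9, −8).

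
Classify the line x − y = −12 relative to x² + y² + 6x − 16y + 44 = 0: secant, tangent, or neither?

Substituting the line into the circle gives 2x² + 14x − 4 = 0.
Discriminant = (14)² − 4·2·(−4) = 228 > 0.
Two real roots: the line is a secant.

secant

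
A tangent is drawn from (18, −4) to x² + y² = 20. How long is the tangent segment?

8√5

Centre (0, 0), r² = 20. |PO|² = (18)² + (−4)² = 340.
The tangent meets the radius at right angles, so tangent² = |PO|² − r² = 340 − 20 = 320.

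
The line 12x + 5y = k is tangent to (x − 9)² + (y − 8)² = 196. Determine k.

k = −34 or k = 330

The line touches the circle iff its distance from (9, 8) is 14:
|12·9 + 5·8 − k| / √169 = 14
|k − (148)| = 14·13, so k = 330 or k = −34.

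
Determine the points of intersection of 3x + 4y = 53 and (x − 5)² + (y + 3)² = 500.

(−5, 17) and (27, −7)

Express y = (53 − 3x)/4 and substitute into the circle:
25x² − 550x − 3375 = 0  ⟹  x² − 22x − 135 = 0
x = 27 or x = −5, giving (27, −7) and (−5, 17).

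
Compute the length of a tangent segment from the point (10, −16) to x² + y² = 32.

18

With centre O = (0, 0), |OP|² = 356 and r² = 32.
The tangent meets the radius at right angles, so tangent² = |PO|² − r² = 356 − 32 = 324.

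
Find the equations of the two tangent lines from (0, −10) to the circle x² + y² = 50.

x + y = −10 and x − y = 10

A line y − (−10) = m(x − (0)) is tangent when its distance from (0, 0) is 5√2:
(0m − (10))² = 50(m² + 1)
m² − 1 = 0, so m = −1 or m = 1.
With m = −1: x + y = −10. With m = 1: x − y = 10.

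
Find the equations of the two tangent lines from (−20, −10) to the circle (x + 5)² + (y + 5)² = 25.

Let a tangent through (−20, −10) have slope m. Its distance from (−5, −5) must equal 5:
[m·(15) − (5)]² = 25(m² + 1)
4m² − 3m = 0, so m = 3/4 or m = 0.
With m = 3/4: 3x − 4y = −20. With m = 0: y = −10.

3x − 4y = −20 and y = −10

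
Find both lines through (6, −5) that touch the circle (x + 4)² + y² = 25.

y = −5 and 4x + 3y = 9

A line y − (−5) = m(x − (6)) is tangent when its distance from (−4, 0) is 5:
(−10m − (5))² = 25(m² + 1)
3m² + 4m = 0, so m = 0 or m = −4/3.
With m = 0: y = −5. With m = −4/3: 4x + 3y = 9.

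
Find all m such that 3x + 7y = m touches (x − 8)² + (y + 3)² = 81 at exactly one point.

Tangency holds when the distance from the centre (8, −3) to the line equals the radius 9:
|3·8 + 7·(−3) − m| / √58 = 9
|m − (3)| = 9√58.

m = 3 ± 9√58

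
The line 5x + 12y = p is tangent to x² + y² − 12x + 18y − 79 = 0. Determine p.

Tangency holds when the distance from the centre (6, −9) to the line equals the radius 14:
|5·6 + 12·(−9) − p| / √169 = 14
|p − (−78)| = 14·13, so p = 104 or p = −260.

p = −260 or p = 104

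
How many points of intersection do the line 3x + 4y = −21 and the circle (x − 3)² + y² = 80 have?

Substituting the line into the circle gives 25x² + 30x − 695 = 0.
Discriminant = (30)² − 4·25·(−695) = 70400 > 0.
Two real roots: the line is a secant.

2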